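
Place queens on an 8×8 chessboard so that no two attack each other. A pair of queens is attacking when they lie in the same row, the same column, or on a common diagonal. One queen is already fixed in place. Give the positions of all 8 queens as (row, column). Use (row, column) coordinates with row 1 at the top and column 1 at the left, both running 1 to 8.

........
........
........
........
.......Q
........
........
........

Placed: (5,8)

(1,6) (2,1) (3,5) (4,2) (5,8) (6,3) (7,7) (8,4)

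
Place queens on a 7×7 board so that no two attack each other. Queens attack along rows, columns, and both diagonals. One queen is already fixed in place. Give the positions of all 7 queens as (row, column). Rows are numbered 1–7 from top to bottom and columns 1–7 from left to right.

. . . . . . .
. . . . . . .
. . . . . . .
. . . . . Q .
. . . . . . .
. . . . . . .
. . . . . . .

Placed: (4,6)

Row 1: attacked by (4,6)→{3,6}. Safe: 1, 2, 4, 5, 7. Place at column 5.
Row 2: attacked by (1,5)→{4,5,6}; (4,6)→{4,6}. Safe: 1, 2, 3, 7. Place at column 3.
Row 3: attacked by (1,5)→{3,5,7}; (2,3)→{2,3,4}; (4,6)→{5,6,7}. Safe: 1. Place at column 1.
Row 5: attacked by (1,5)→{1,5}; (2,3)→{3,6}; (3,1)→{1,3}; (4,6)→{5,6,7}. Safe: 2, 4. Place at column 4.
Row 6: attacked by (1,5)→{5}; (2,3)→{3,7}; (3,1)→{1,4}; (4,6)→{4,6}; (5,4)→{3,4,5}. Safe: 2. Place at column 2.
Row 7: attacked by (1,5)→{5}; (2,3)→{3}; (3,1)→{1,5}; (4,6)→{3,6}; (5,4)→{2,4,6}; (6,2)→{1,2,3}. Safe: 7. Place at column 7.
Columns [5, 3, 1, 6, 4, 2, 7], r−c [-4, -1, 2, -2, 1, 4, 0], r+c [6, 5, 4, 10, 9, 8, 14] are all distinct, so no two queens attack.

(1,5) (2,3) (3,1) (4,6) (5,4) (6,2) (7,7)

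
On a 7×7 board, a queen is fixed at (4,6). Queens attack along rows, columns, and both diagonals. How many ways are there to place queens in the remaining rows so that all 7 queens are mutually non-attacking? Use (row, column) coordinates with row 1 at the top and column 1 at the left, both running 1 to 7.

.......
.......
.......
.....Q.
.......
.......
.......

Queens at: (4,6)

Branch on row 1: col 1 → 1; col 2 → 0; col 4 → 2; col 5 → 2; col 7 → 1.
Sum: 1 + 0 + 2 + 2 + 1 = 6.

6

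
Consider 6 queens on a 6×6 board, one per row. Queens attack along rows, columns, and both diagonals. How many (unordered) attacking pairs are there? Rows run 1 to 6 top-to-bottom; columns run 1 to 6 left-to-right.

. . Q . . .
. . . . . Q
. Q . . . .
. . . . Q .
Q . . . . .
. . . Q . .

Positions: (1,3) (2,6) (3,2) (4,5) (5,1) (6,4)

All columns are distinct and no two queens satisfy |Δrow| = |Δcol|, so no pair attacks.

0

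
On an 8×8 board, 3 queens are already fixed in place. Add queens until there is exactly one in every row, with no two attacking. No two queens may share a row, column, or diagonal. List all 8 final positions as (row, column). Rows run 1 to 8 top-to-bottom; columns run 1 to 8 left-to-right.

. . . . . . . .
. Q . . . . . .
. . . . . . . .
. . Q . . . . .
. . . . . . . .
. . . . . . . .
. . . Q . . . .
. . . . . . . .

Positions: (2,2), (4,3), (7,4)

(1,8) (2,2) (3,5) (4,3) (5,1) (6,7) (7,4) (8,6)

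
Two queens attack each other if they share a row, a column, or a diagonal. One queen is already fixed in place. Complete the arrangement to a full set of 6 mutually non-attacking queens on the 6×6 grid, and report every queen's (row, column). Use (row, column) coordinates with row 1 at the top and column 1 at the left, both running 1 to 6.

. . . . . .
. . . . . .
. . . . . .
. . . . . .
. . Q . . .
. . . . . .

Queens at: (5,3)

Row 1: attacked by (5,3)→{3}. Safe: 1, 2, 4, 5, 6. Place at column 2.
Row 2: attacked by (1,2)→{1,2,3}; (5,3)→{3,6}. Safe: 4, 5. Place at column 4.
Row 3: attacked by (1,2)→{2,4}; (2,4)→{3,4,5}; (5,3)→{1,3,5}. Safe: 6. Place at column 6.
Row 4: attacked by (1,2)→{2,5}; (2,4)→{2,4,6}; (3,6)→{5,6}; (5,3)→{2,3,4}. Safe: 1. Place at column 1.
Row 6: attacked by (1,2)→{2}; (2,4)→{4}; (3,6)→{3,6}; (4,1)→{1,3}; (5,3)→{2,3,4}. Safe: 5. Place at column 5.
Columns [2, 4, 6, 1, 3, 5], r−c [-1, -2, -3, 3, 2, 1], r+c [3, 6, 9, 5, 8, 11] are all distinct, so no two queens attack.

(1,2) (2,4) (3,6) (4,1) (5,3) (6,5)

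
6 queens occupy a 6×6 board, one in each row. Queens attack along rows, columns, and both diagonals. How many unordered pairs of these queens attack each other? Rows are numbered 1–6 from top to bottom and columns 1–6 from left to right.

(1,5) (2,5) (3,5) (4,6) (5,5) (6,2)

Same column: (1,5)–(2,5) (column 5); (1,5)–(3,5) (column 5); (1,5)–(5,5) (column 5); (2,5)–(3,5) (column 5); (2,5)–(5,5) (column 5); (3,5)–(5,5) (column 5).
Same diagonal: (3,5)–(4,6) (|3−4| = |5−6| = 1); (3,5)–(6,2) (|3−6| = |5−2| = 3); (4,6)–(5,5) (|4−5| = |6−5| = 1).
Total attacking pairs: 9.

9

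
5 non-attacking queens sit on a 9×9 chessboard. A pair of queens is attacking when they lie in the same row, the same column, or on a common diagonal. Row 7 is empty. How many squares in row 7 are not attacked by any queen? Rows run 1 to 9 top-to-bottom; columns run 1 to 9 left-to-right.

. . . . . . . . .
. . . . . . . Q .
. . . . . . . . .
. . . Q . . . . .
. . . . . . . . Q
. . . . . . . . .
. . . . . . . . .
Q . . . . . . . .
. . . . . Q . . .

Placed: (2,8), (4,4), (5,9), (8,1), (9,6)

1

(2,8) attacks row 7 at column 8 and diagonals 3.
(4,4) attacks row 7 at column 4 and diagonals 1, 7.
(5,9) attacks row 7 at column 9 and diagonals 7.
(8,1) attacks row 7 at column 1 and diagonals 2.
(9,6) attacks row 7 at column 6 and diagonals 4, 8.
Attacked columns: {1, 2, 3, 4, 6, 7, 8, 9}. Safe: {5}.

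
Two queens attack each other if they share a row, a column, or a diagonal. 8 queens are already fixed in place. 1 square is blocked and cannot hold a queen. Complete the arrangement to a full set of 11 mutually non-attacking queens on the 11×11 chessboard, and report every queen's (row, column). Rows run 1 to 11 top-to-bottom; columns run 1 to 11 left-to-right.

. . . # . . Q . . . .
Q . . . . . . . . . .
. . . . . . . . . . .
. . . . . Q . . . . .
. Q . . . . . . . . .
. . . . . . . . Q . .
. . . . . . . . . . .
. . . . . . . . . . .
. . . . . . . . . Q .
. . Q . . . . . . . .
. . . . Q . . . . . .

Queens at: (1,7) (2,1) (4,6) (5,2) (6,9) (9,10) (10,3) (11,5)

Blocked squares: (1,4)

Row 3: attacked by (1,7)→{5,7,9}; (2,1)→{1,2}; (4,6)→{5,6,7}; (5,2)→{2,4}; (6,9)→{6,9}; (9,10)→{4,10}; (10,3)→{3,10}; (11,5)→{5}. Safe: 8, 11. Place at column 8.
Row 7: attacked by (1,7)→{1,7}; (2,1)→{1,6}; (3,8)→{4,8}; (4,6)→{3,6,9}; (5,2)→{2,4}; (6,9)→{8,9,10}; (9,10)→{8,10}; (10,3)→{3,6}; (11,5)→{1,5,9}. Safe: 11. Place at column 11.
Row 8: attacked by (1,7)→{7}; (2,1)→{1,7}; (3,8)→{3,8}; (4,6)→{2,6,10}; (5,2)→{2,5}; (6,9)→{7,9,11}; (7,11)→{10,11}; (9,10)→{9,10,11}; (10,3)→{1,3,5}; (11,5)→{2,5,8}. Safe: 4. Place at column 4.
Columns [7, 1, 8, 6, 2, 9, 11, 4, 10, 3, 5], r−c [-6, 1, -5, -2, 3, -3, -4, 4, -1, 7, 6], r+c [8, 3, 11, 10, 7, 15, 18, 12, 19, 13, 16] are all distinct, so no two queens attack.

(1,7) (2,1) (3,8) (4,6) (5,2) (6,9) (7,11) (8,4) (9,10) (10,3) (11,5)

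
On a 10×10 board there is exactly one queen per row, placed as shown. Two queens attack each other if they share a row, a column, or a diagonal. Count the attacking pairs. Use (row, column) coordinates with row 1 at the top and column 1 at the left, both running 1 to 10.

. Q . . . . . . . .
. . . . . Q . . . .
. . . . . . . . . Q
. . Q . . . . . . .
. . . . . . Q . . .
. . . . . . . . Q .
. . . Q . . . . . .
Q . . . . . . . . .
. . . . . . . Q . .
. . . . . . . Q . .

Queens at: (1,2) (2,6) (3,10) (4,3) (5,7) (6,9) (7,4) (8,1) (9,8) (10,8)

2

Same column: (9,8)–(10,8) (column 8).
Same diagonal: (4,3)–(9,8) (|4−9| = |3−8| = 5).
Total attacking pairs: 2.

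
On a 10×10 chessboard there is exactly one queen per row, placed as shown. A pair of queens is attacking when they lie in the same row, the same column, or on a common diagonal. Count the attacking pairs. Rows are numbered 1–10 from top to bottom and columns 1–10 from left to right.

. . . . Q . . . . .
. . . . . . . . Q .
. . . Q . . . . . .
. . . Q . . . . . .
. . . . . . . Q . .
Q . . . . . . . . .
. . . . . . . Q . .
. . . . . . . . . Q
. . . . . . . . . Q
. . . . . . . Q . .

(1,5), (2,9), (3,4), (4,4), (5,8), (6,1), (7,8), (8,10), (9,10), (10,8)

10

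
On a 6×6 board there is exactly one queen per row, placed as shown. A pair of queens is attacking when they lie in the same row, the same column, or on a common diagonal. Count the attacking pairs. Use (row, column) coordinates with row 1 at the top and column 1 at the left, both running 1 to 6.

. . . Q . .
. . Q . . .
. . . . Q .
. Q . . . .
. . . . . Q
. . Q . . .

Same column: (2,3)–(6,3) (column 3).
Same diagonal: (1,4)–(2,3) (|1−2| = |4−3| = 1); (2,3)–(5,6) (|2−5| = |3−6| = 3).
Total attacking pairs: 3.

3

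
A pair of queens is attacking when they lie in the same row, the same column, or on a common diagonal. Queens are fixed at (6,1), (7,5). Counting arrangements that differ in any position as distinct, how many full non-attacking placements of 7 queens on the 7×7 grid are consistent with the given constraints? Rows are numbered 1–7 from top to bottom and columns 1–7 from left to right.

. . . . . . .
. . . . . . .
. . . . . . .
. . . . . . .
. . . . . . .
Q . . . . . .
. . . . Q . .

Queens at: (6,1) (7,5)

Branch on row 1: col 2 → 1; col 3 → 1; col 4 → 0; col 7 → 0.
Sum: 1 + 1 + 0 + 0 = 2.

2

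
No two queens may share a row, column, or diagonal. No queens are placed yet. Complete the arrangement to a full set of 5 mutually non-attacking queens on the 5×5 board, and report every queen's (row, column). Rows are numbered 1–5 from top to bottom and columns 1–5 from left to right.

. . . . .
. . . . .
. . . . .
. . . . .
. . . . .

Row 1: Safe: 1, 2, 3, 4, 5. Place at column 2.
Row 2: attacked by (1,2)→{1,2,3}. Safe: 4, 5. Place at column 4.
Row 3: attacked by (1,2)→{2,4}; (2,4)→{3,4,5}. Safe: 1. Place at column 1.
Row 4: attacked by (1,2)→{2,5}; (2,4)→{2,4}; (3,1)→{1,2}. Safe: 3. Place at column 3.
Row 5: attacked by (1,2)→{2}; (2,4)→{1,4}; (3,1)→{1,3}; (4,3)→{2,3,4}. Safe: 5. Place at column 5.
Columns [2, 4, 1, 3, 5], r−c [-1, -2, 2, 1, 0], r+c [3, 6, 4, 7, 10] are all distinct, so no two queens attack.

(1,2) (2,4) (3,1) (4,3) (5,5)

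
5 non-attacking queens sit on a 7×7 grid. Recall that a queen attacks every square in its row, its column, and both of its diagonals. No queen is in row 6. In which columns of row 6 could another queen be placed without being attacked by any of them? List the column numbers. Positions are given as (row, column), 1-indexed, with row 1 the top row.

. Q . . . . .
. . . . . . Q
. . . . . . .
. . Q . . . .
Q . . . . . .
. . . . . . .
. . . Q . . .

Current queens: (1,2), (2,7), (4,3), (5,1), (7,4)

columns 6

(1,2) attacks row 6 at column 2 and diagonals 7.
(2,7) attacks row 6 at column 7 and diagonals 3.
(4,3) attacks row 6 at column 3 and diagonals 1, 5.
(5,1) attacks row 6 at column 1 and diagonals 2.
(7,4) attacks row 6 at column 4 and diagonals 3, 5.
Attacked columns: {1, 2, 3, 4, 5, 7}. Safe: {6}.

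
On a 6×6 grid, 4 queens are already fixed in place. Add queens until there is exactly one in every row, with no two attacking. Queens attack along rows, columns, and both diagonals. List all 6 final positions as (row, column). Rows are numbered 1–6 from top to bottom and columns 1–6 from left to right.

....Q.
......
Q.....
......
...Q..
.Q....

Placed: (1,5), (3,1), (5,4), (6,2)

Row 2: attacked by (1,5)→{4,5,6}; (3,1)→{1,2}; (5,4)→{1,4}; (6,2)→{2,6}. Safe: 3. Place at column 3.
Row 4: attacked by (1,5)→{2,5}; (2,3)→{1,3,5}; (3,1)→{1,2}; (5,4)→{3,4,5}; (6,2)→{2,4}. Safe: 6. Place at column 6.
Columns [5, 3, 1, 6, 4, 2], r−c [-4, -1, 2, -2, 1, 4], r+c [6, 5, 4, 10, 9, 8] are all distinct, so no two queens attack.

(1,5) (2,3) (3,1) (4,6) (5,4) (6,2)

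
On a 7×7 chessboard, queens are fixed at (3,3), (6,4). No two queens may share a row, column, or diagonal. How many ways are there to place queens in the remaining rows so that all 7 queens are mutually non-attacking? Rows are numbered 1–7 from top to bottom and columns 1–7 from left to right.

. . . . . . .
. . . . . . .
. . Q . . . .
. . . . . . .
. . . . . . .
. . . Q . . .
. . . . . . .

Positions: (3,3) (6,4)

Branch on row 1: col 2 → 1; col 6 → 0; col 7 → 1.
Sum: 1 + 0 + 1 = 2.

2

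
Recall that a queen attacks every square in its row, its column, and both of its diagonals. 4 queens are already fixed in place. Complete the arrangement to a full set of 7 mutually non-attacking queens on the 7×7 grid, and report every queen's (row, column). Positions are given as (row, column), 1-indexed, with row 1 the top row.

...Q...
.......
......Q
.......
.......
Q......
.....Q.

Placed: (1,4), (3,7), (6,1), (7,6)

Row 2: attacked by (1,4)→{3,4,5}; (3,7)→{6,7}; (6,1)→{1,5}; (7,6)→{1,6}. Safe: 2. Place at column 2.
Row 4: attacked by (1,4)→{1,4,7}; (2,2)→{2,4}; (3,7)→{6,7}; (6,1)→{1,3}; (7,6)→{3,6}. Safe: 5. Place at column 5.
Row 5: attacked by (1,4)→{4}; (2,2)→{2,5}; (3,7)→{5,7}; (4,5)→{4,5,6}; (6,1)→{1,2}; (7,6)→{4,6}. Safe: 3. Place at column 3.
Columns [4, 2, 7, 5, 3, 1, 6], r−c [-3, 0, -4, -1, 2, 5, 1], r+c [5, 4, 10, 9, 8, 7, 13] are all distinct, so no two queens attack.

(1,4) (2,2) (3,7) (4,5) (5,3) (6,1) (7,6)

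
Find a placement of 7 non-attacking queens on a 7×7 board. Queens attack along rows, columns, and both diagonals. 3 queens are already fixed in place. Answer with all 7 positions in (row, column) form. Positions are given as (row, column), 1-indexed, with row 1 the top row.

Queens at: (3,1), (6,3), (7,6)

Row 1: attacked by (3,1)→{1,3}; (6,3)→{3}; (7,6)→{6}. Safe: 2, 4, 5, 7. Place at column 2.
Row 2: attacked by (1,2)→{1,2,3}; (3,1)→{1,2}; (6,3)→{3,7}; (7,6)→{1,6}. Safe: 4, 5. Place at column 5.
Row 4: attacked by (1,2)→{2,5}; (2,5)→{3,5,7}; (3,1)→{1,2}; (6,3)→{1,3,5}; (7,6)→{3,6}. Safe: 4. Place at column 4.
Row 5: attacked by (1,2)→{2,6}; (2,5)→{2,5}; (3,1)→{1,3}; (4,4)→{3,4,5}; (6,3)→{2,3,4}; (7,6)→{4,6}. Safe: 7. Place at column 7.
Columns [2, 5, 1, 4, 7, 3, 6], r−c [-1, -3, 2, 0, -2, 3, 1], r+c [3, 7, 4, 8, 12, 9, 13] are all distinct, so no two queens attack.

(1,2) (2,5) (3,1) (4,4) (5,7) (6,3) (7,6)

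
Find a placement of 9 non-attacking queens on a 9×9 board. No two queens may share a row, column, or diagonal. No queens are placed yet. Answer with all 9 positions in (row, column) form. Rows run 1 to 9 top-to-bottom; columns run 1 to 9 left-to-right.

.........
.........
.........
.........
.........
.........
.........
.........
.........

(1,8) (2,5) (3,3) (4,6) (5,9) (6,7) (7,1) (8,4) (9,2)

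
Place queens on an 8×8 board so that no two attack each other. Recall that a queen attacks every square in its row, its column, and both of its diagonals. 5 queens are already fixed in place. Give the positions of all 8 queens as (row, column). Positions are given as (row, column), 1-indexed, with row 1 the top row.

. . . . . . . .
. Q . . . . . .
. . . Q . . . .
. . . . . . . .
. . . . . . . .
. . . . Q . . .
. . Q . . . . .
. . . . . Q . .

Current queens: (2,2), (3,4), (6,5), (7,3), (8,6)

(1,8) (2,2) (3,4) (4,1) (5,7) (6,5) (7,3) (8,6)

Row 1: attacked by (2,2)→{1,2,3}; (3,4)→{2,4,6}; (6,5)→{5}; (7,3)→{3}; (8,6)→{6}. Safe: 7, 8. Place at column 8.
Row 4: attacked by (1,8)→{5,8}; (2,2)→{2,4}; (3,4)→{3,4,5}; (6,5)→{3,5,7}; (7,3)→{3,6}; (8,6)→{2,6}. Safe: 1. Place at column 1.
Row 5: attacked by (1,8)→{4,8}; (2,2)→{2,5}; (3,4)→{2,4,6}; (4,1)→{1,2}; (6,5)→{4,5,6}; (7,3)→{1,3,5}; (8,6)→{3,6}. Safe: 7. Place at column 7.
Columns [8, 2, 4, 1, 7, 5, 3, 6], r−c [-7, 0, -1, 3, -2, 1, 4, 2], r+c [9, 4, 7, 5, 12, 11, 10, 14] are all distinct, so no two queens attack.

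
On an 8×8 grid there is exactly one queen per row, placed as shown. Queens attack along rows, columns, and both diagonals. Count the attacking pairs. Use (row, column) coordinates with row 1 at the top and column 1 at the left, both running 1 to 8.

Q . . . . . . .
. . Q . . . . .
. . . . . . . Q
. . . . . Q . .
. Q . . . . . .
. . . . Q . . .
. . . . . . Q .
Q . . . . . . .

3

Same column: (1,1)–(8,1) (column 1).
Same diagonal: (1,1)–(7,7) (|1−7| = |1−7| = 6); (3,8)–(6,5) (|3−6| = |8−5| = 3).
Total attacking pairs: 3.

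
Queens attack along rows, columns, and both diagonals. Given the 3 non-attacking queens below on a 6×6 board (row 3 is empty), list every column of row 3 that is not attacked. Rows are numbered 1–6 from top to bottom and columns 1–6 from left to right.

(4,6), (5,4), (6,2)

(4,6) attacks row 3 at column 6 and diagonals 5.
(5,4) attacks row 3 at column 4 and diagonals 2, 6.
(6,2) attacks row 3 at column 2 and diagonals 5.
Attacked columns: {2, 4, 5, 6}. Safe: {1, 3}.

columns 1, 3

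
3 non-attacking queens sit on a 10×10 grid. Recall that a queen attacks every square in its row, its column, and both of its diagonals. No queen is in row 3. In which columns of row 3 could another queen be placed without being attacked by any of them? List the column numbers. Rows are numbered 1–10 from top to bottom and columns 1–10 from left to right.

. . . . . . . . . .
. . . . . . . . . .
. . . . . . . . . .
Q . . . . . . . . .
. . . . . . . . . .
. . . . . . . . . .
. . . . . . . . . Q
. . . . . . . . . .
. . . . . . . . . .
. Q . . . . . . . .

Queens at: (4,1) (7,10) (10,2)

columns 3, 4, 5, 7, 8

(4,1) attacks row 3 at column 1 and diagonals 2.
(7,10) attacks row 3 at column 10 and diagonals 6.
(10,2) attacks row 3 at column 2 and diagonals 9.
Attacked columns: {1, 2, 6, 9, 10}. Safe: {3, 4, 5, 7, 8}.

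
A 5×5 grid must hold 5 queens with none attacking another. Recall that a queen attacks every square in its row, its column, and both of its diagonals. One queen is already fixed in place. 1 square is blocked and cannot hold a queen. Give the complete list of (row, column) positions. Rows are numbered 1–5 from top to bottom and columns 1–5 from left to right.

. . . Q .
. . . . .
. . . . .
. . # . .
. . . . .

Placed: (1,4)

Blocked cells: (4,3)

Row 2: attacked by (1,4)→{3,4,5}. Safe: 1, 2. Place at column 1.
Row 3: attacked by (1,4)→{2,4}; (2,1)→{1,2}. Safe: 3, 5. Place at column 3.
Row 4: attacked by (1,4)→{1,4}; (2,1)→{1,3}; (3,3)→{2,3,4}. Blocked: 3. Safe: 5. Place at column 5.
Row 5: attacked by (1,4)→{4}; (2,1)→{1,4}; (3,3)→{1,3,5}; (4,5)→{4,5}. Safe: 2. Place at column 2.
Columns [4, 1, 3, 5, 2], r−c [-3, 1, 0, -1, 3], r+c [5, 3, 6, 9, 7] are all distinct, so no two queens attack.

(1,4) (2,1) (3,3) (4,5) (5,2)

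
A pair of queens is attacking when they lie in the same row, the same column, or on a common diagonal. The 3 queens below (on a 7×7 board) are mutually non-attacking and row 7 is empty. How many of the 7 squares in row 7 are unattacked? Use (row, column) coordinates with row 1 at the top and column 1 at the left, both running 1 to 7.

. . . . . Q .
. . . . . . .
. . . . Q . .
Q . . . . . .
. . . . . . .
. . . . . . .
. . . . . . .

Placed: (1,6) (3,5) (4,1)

(1,6) attacks row 7 at column 6.
(3,5) attacks row 7 at column 5 and diagonals 1.
(4,1) attacks row 7 at column 1 and diagonals 4.
Attacked columns: {1, 4, 5, 6}. Safe: {2, 3, 7}.

3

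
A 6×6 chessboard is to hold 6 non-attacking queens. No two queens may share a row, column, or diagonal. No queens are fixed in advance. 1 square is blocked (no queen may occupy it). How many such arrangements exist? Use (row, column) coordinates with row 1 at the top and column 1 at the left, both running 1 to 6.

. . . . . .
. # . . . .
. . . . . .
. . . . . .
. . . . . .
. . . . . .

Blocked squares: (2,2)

Branch on row 1: col 1 → 0; col 2 → 1; col 3 → 1; col 4 → 1; col 5 → 1; col 6 → 0.
Sum: 0 + 1 + 1 + 1 + 1 + 0 = 4.

4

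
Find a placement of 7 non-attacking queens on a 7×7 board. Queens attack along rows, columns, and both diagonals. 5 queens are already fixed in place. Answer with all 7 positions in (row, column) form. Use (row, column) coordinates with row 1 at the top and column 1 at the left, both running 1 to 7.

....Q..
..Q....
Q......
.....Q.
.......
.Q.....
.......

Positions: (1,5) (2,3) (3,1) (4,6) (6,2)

(1,5) (2,3) (3,1) (4,6) (5,4) (6,2) (7,7)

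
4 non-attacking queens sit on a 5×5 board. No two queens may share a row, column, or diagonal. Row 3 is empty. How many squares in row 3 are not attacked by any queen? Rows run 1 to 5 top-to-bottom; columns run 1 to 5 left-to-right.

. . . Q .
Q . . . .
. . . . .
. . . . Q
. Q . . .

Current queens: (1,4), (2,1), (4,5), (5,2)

1

(1,4) attacks row 3 at column 4 and diagonals 2.
(2,1) attacks row 3 at column 1 and diagonals 2.
(4,5) attacks row 3 at column 5 and diagonals 4.
(5,2) attacks row 3 at column 2 and diagonals 4.
Attacked columns: {1, 2, 4, 5}. Safe: {3}.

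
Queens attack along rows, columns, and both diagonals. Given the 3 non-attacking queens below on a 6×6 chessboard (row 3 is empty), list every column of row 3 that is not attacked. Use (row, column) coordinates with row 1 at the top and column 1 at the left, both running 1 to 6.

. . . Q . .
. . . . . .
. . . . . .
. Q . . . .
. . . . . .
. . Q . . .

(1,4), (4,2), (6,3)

columns 5

(1,4) attacks row 3 at column 4 and diagonals 2, 6.
(4,2) attacks row 3 at column 2 and diagonals 1, 3.
(6,3) attacks row 3 at column 3 and diagonals 6.
Attacked columns: {1, 2, 3, 4, 6}. Safe: {5}.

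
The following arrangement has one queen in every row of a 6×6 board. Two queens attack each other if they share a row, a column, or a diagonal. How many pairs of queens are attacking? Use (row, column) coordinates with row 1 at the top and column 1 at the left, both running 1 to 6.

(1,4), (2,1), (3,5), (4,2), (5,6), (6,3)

0

All columns are distinct and no two queens satisfy |Δrow| = |Δcol|, so no pair attacks.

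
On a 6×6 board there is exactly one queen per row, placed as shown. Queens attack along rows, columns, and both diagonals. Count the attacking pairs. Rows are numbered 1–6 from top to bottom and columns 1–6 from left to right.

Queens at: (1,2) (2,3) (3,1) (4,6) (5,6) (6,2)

5

Same column: (1,2)–(6,2) (column 2); (4,6)–(5,6) (column 6).
Same diagonal: (1,2)–(2,3) (|1−2| = |2−3| = 1); (1,2)–(5,6) (|1−5| = |2−6| = 4); (2,3)–(5,6) (|2−5| = |3−6| = 3).
Total attacking pairs: 5.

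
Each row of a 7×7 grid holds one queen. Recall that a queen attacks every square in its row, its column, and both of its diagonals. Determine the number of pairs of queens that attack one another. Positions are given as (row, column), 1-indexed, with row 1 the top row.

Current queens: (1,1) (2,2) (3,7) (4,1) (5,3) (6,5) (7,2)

Same column: (1,1)–(4,1) (column 1); (2,2)–(7,2) (column 2).
Same diagonal: (1,1)–(2,2) (|1−2| = |1−2| = 1).
Total attacking pairs: 3.

3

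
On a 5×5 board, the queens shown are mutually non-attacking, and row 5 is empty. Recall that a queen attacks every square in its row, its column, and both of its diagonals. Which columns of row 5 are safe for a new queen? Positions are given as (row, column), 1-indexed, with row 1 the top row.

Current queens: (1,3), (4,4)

columns 1, 2

(1,3) attacks row 5 at column 3.
(4,4) attacks row 5 at column 4 and diagonals 3, 5.
Attacked columns: {3, 4, 5}. Safe: {1, 2}.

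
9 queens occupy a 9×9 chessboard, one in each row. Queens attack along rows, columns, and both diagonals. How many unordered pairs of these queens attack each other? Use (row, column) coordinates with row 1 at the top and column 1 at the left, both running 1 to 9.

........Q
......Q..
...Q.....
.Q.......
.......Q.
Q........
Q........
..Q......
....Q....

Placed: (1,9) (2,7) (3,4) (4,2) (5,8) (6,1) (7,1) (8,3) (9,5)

Same column: (6,1)–(7,1) (column 1).
Same diagonal: (3,4)–(6,1) (|3−6| = |4−1| = 3); (6,1)–(8,3) (|6−8| = |1−3| = 2).
Total attacking pairs: 3.

3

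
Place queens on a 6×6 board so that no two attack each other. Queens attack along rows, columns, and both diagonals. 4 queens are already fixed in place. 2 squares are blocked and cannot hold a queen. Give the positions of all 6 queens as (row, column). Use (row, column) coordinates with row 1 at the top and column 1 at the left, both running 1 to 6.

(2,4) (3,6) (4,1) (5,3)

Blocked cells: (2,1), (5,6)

Row 1: attacked by (2,4)→{3,4,5}; (3,6)→{4,6}; (4,1)→{1,4}; (5,3)→{3}. Safe: 2. Place at column 2.
Row 6: attacked by (1,2)→{2}; (2,4)→{4}; (3,6)→{3,6}; (4,1)→{1,3}; (5,3)→{2,3,4}. Safe: 5. Place at column 5.
Columns [2, 4, 6, 1, 3, 5], r−c [-1, -2, -3, 3, 2, 1], r+c [3, 6, 9, 5, 8, 11] are all distinct, so no two queens attack.

(1,2) (2,4) (3,6) (4,1) (5,3) (6,5)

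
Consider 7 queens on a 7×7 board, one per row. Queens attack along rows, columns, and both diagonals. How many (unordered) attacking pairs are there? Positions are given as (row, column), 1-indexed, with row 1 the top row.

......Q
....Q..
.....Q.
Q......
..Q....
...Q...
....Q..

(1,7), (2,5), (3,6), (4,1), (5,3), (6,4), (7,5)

6

Same column: (2,5)–(7,5) (column 5).
Same diagonal: (1,7)–(5,3) (|1−5| = |7−3| = 4); (2,5)–(3,6) (|2−3| = |5−6| = 1); (5,3)–(6,4) (|5−6| = |3−4| = 1); (5,3)–(7,5) (|5−7| = |3−5| = 2); (6,4)–(7,5) (|6−7| = |4−5| = 1).
Total attacking pairs: 6.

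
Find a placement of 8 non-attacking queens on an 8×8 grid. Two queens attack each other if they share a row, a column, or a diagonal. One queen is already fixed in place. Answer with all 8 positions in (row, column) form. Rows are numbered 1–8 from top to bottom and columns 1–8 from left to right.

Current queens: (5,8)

(1,7) (2,4) (3,2) (4,5) (5,8) (6,1) (7,3) (8,6)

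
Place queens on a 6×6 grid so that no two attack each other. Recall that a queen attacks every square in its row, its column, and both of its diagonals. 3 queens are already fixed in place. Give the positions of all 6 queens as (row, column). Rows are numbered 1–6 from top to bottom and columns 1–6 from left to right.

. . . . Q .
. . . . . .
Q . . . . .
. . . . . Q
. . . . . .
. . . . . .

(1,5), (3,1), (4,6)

Row 2: attacked by (1,5)→{4,5,6}; (3,1)→{1,2}; (4,6)→{4,6}. Safe: 3. Place at column 3.
Row 5: attacked by (1,5)→{1,5}; (2,3)→{3,6}; (3,1)→{1,3}; (4,6)→{5,6}. Safe: 2, 4. Place at column 4.
Row 6: attacked by (1,5)→{5}; (2,3)→{3}; (3,1)→{1,4}; (4,6)→{4,6}; (5,4)→{3,4,5}. Safe: 2. Place at column 2.
Columns [5, 3, 1, 6, 4, 2], r−c [-4, -1, 2, -2, 1, 4], r+c [6, 5, 4, 10, 9, 8] are all distinct, so no two queens attack.

(1,5) (2,3) (3,1) (4,6) (5,4) (6,2)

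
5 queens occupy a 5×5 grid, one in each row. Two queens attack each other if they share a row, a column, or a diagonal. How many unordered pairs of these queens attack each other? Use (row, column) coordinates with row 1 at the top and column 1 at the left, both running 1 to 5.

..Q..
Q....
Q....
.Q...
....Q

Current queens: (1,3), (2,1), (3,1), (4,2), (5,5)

3

Same column: (2,1)–(3,1) (column 1).
Same diagonal: (1,3)–(3,1) (|1−3| = |3−1| = 2); (3,1)–(4,2) (|3−4| = |1−2| = 1).
Total attacking pairs: 3.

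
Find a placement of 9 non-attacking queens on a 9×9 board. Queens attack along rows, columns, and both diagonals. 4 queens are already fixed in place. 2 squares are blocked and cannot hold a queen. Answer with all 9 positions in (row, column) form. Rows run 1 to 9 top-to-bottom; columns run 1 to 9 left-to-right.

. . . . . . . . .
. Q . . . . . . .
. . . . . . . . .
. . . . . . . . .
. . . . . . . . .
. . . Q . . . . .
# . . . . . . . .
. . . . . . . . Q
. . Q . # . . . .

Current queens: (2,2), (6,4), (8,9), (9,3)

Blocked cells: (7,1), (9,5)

(1,8) (2,2) (3,5) (4,7) (5,1) (6,4) (7,6) (8,9) (9,3)

Row 1: attacked by (2,2)→{1,2,3}; (6,4)→{4,9}; (8,9)→{2,9}; (9,3)→{3}. Safe: 5, 6, 7, 8. Place at column 8.
Row 3: attacked by (1,8)→{6,8}; (2,2)→{1,2,3}; (6,4)→{1,4,7}; (8,9)→{4,9}; (9,3)→{3,9}. Safe: 5. Place at column 5.
Row 4: attacked by (1,8)→{5,8}; (2,2)→{2,4}; (3,5)→{4,5,6}; (6,4)→{2,4,6}; (8,9)→{5,9}; (9,3)→{3,8}. Safe: 1, 7. Place at column 7.
Row 5: attacked by (1,8)→{4,8}; (2,2)→{2,5}; (3,5)→{3,5,7}; (4,7)→{6,7,8}; (6,4)→{3,4,5}; (8,9)→{6,9}; (9,3)→{3,7}. Safe: 1. Place at column 1.
Row 7: attacked by (1,8)→{2,8}; (2,2)→{2,7}; (3,5)→{1,5,9}; (4,7)→{4,7}; (5,1)→{1,3}; (6,4)→{3,4,5}; (8,9)→{8,9}; (9,3)→{1,3,5}. Blocked: 1. Safe: 6. Place at column 6.
Columns [8, 2, 5, 7, 1, 4, 6, 9, 3], r−c [-7, 0, -2, -3, 4, 2, 1, -1, 6], r+c [9, 4, 8, 11, 6, 10, 13, 17, 12] are all distinct, so no two queens attack.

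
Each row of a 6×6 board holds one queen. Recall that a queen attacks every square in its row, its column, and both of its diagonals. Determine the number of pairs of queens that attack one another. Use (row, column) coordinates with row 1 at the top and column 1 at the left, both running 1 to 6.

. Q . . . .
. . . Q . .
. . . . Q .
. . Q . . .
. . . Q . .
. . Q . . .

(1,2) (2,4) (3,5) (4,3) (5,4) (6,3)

Same column: (2,4)–(5,4) (column 4); (4,3)–(6,3) (column 3).
Same diagonal: (2,4)–(3,5) (|2−3| = |4−5| = 1); (4,3)–(5,4) (|4−5| = |3−4| = 1); (5,4)–(6,3) (|5−6| = |4−3| = 1).
Total attacking pairs: 5.

5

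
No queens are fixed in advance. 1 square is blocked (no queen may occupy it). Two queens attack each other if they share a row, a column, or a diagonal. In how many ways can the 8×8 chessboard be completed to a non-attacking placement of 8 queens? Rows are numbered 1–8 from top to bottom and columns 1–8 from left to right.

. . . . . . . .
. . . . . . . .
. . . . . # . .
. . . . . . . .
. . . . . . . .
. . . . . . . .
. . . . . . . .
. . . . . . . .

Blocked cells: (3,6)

Branch on row 1: col 1 → 4; col 2 → 6; col 3 → 16; col 4 → 18; col 5 → 17; col 6 → 16; col 7 → 7; col 8 → 4.
Sum: 4 + 6 + 16 + 18 + 17 + 16 + 7 + 4 = 88.

88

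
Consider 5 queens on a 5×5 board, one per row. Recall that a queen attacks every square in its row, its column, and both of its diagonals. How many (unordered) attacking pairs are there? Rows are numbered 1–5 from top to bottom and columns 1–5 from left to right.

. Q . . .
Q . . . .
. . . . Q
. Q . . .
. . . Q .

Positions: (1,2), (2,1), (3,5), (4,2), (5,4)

3

Same column: (1,2)–(4,2) (column 2).
Same diagonal: (1,2)–(2,1) (|1−2| = |2−1| = 1); (2,1)–(5,4) (|2−5| = |1−4| = 3).
Total attacking pairs: 3.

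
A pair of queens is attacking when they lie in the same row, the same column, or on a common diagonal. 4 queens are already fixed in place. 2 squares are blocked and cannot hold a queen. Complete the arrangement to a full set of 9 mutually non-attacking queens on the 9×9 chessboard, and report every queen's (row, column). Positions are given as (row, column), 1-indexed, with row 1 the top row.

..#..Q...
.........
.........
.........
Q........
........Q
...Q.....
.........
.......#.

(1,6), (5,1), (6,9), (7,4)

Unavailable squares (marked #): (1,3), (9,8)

(1,6) (2,3) (3,5) (4,8) (5,1) (6,9) (7,4) (8,2) (9,7)

Row 2: attacked by (1,6)→{5,6,7}; (5,1)→{1,4}; (6,9)→{5,9}; (7,4)→{4,9}. Safe: 2, 3, 8. Place at column 3.
Row 3: attacked by (1,6)→{4,6,8}; (2,3)→{2,3,4}; (5,1)→{1,3}; (6,9)→{6,9}; (7,4)→{4,8}. Safe: 5, 7. Place at column 5.
Row 4: attacked by (1,6)→{3,6,9}; (2,3)→{1,3,5}; (3,5)→{4,5,6}; (5,1)→{1,2}; (6,9)→{7,9}; (7,4)→{1,4,7}. Safe: 8. Place at column 8.
Row 8: attacked by (1,6)→{6}; (2,3)→{3,9}; (3,5)→{5}; (4,8)→{4,8}; (5,1)→{1,4}; (6,9)→{7,9}; (7,4)→{3,4,5}. Safe: 2. Place at column 2.
Row 9: attacked by (1,6)→{6}; (2,3)→{3}; (3,5)→{5}; (4,8)→{3,8}; (5,1)→{1,5}; (6,9)→{6,9}; (7,4)→{2,4,6}; (8,2)→{1,2,3}. Blocked: 8. Safe: 7. Place at column 7.
Columns [6, 3, 5, 8, 1, 9, 4, 2, 7], r−c [-5, -1, -2, -4, 4, -3, 3, 6, 2], r+c [7, 5, 8, 12, 6, 15, 11, 10, 16] are all distinct, so no two queens attack.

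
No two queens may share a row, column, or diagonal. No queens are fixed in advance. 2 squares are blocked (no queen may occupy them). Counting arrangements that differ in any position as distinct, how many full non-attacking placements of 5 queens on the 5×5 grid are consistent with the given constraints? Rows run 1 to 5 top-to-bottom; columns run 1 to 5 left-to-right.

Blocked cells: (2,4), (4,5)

7

Branch on row 1: col 1 → 1; col 2 → 1; col 3 → 2; col 4 → 1; col 5 → 2.
Sum: 1 + 1 + 2 + 1 + 2 = 7.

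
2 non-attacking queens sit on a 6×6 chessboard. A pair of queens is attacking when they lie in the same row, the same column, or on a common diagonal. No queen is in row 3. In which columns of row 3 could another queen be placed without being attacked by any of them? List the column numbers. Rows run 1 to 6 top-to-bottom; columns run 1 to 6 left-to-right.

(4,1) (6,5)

columns 3, 4, 6

(4,1) attacks row 3 at column 1 and diagonals 2.
(6,5) attacks row 3 at column 5 and diagonals 2.
Attacked columns: {1, 2, 5}. Safe: {3, 4, 6}.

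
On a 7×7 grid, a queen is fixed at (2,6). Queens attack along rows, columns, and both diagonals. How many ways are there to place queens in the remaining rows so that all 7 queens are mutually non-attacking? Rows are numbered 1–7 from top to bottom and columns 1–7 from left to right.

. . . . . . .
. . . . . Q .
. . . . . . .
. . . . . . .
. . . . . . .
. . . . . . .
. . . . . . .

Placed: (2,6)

Branch on row 1: col 1 → 1; col 2 → 1; col 3 → 1; col 4 → 1.
Sum: 1 + 1 + 1 + 1 = 4.

4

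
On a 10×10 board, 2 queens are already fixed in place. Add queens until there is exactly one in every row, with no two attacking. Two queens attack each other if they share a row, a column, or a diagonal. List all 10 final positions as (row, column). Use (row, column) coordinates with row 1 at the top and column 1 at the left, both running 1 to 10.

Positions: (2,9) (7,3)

(1,7) (2,9) (3,2) (4,5) (5,8) (6,1) (7,3) (8,10) (9,6) (10,4)

Row 1: attacked by (2,9)→{8,9,10}; (7,3)→{3,9}. Safe: 1, 2, 4, 5, 6, 7. Place at column 7.
Row 3: attacked by (1,7)→{5,7,9}; (2,9)→{8,9,10}; (7,3)→{3,7}. Safe: 1, 2, 4, 6. Place at column 2.
Row 4: attacked by (1,7)→{4,7,10}; (2,9)→{7,9}; (3,2)→{1,2,3}; (7,3)→{3,6}. Safe: 5, 8. Place at column 5.
Row 5: attacked by (1,7)→{3,7}; (2,9)→{6,9}; (3,2)→{2,4}; (4,5)→{4,5,6}; (7,3)→{1,3,5}. Safe: 8, 10. Place at column 8.
Row 6: attacked by (1,7)→{2,7}; (2,9)→{5,9}; (3,2)→{2,5}; (4,5)→{3,5,7}; (5,8)→{7,8,9}; (7,3)→{2,3,4}. Safe: 1, 6, 10. Place at column 1.
Row 8: attacked by (1,7)→{7}; (2,9)→{3,9}; (3,2)→{2,7}; (4,5)→{1,5,9}; (5,8)→{5,8}; (6,1)→{1,3}; (7,3)→{2,3,4}. Safe: 6, 10. Place at column 10.
Row 9: attacked by (1,7)→{7}; (2,9)→{2,9}; (3,2)→{2,8}; (4,5)→{5,10}; (5,8)→{4,8}; (6,1)→{1,4}; (7,3)→{1,3,5}; (8,10)→{9,10}. Safe: 6. Place at column 6.
Row 10: attacked by (1,7)→{7}; (2,9)→{1,9}; (3,2)→{2,9}; (4,5)→{5}; (5,8)→{3,8}; (6,1)→{1,5}; (7,3)→{3,6}; (8,10)→{8,10}; (9,6)→{5,6,7}. Safe: 4. Place at column 4.
Columns [7, 9, 2, 5, 8, 1, 3, 10, 6, 4], r−c [-6, -7, 1, -1, -3, 5, 4, -2, 3, 6], r+c [8, 11, 5, 9, 13, 7, 10, 18, 15, 14] are all distinct, so no two queens attack.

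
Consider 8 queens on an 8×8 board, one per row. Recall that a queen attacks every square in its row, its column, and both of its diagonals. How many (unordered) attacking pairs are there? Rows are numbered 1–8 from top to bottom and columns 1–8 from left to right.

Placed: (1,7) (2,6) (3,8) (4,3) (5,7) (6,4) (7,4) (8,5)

Same column: (1,7)–(5,7) (column 7); (6,4)–(7,4) (column 4).
Same diagonal: (1,7)–(2,6) (|1−2| = |7−6| = 1); (3,8)–(7,4) (|3−7| = |8−4| = 4); (7,4)–(8,5) (|7−8| = |4−5| = 1).
Total attacking pairs: 5.

5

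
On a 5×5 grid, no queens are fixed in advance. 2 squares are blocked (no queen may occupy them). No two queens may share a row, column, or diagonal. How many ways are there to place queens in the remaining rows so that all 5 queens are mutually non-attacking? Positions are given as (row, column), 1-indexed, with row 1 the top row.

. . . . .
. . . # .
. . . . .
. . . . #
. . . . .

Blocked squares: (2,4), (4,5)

Branch on row 1: col 1 → 1; col 2 → 1; col 3 → 2; col 4 → 1; col 5 → 2.
Sum: 1 + 1 + 2 + 1 + 2 = 7.

7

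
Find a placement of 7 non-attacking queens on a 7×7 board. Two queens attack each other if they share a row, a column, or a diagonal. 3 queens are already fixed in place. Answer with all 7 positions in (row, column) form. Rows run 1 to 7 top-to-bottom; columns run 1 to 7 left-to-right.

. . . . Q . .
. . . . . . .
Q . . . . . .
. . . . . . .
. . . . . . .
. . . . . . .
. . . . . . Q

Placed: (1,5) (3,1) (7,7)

Row 2: attacked by (1,5)→{4,5,6}; (3,1)→{1,2}; (7,7)→{2,7}. Safe: 3. Place at column 3.
Row 4: attacked by (1,5)→{2,5}; (2,3)→{1,3,5}; (3,1)→{1,2}; (7,7)→{4,7}. Safe: 6. Place at column 6.
Row 5: attacked by (1,5)→{1,5}; (2,3)→{3,6}; (3,1)→{1,3}; (4,6)→{5,6,7}; (7,7)→{5,7}. Safe: 2, 4. Place at column 4.
Row 6: attacked by (1,5)→{5}; (2,3)→{3,7}; (3,1)→{1,4}; (4,6)→{4,6}; (5,4)→{3,4,5}; (7,7)→{6,7}. Safe: 2. Place at column 2.
Columns [5, 3, 1, 6, 4, 2, 7], r−c [-4, -1, 2, -2, 1, 4, 0], r+c [6, 5, 4, 10, 9, 8, 14] are all distinct, so no two queens attack.

(1,5) (2,3) (3,1) (4,6) (5,4) (6,2) (7,7)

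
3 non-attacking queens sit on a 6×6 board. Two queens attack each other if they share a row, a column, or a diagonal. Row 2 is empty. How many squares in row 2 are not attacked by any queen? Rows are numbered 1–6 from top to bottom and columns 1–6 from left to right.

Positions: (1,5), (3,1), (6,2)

1

(1,5) attacks row 2 at column 5 and diagonals 4, 6.
(3,1) attacks row 2 at column 1 and diagonals 2.
(6,2) attacks row 2 at column 2 and diagonals 6.
Attacked columns: {1, 2, 4, 5, 6}. Safe: {3}.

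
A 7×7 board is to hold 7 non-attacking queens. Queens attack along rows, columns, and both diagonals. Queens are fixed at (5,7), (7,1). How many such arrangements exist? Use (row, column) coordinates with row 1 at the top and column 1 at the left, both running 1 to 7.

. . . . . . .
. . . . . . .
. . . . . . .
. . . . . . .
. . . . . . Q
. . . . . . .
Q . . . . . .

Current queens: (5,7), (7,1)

1

Branch on row 1: col 2 → 0; col 4 → 0; col 5 → 1; col 6 → 0.
Sum: 0 + 0 + 1 + 0 = 1.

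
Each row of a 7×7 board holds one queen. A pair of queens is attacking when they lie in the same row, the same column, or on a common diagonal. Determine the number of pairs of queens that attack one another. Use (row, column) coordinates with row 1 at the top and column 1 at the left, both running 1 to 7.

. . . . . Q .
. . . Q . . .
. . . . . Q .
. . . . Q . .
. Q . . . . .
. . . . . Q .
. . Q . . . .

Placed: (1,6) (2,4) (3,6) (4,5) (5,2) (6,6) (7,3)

5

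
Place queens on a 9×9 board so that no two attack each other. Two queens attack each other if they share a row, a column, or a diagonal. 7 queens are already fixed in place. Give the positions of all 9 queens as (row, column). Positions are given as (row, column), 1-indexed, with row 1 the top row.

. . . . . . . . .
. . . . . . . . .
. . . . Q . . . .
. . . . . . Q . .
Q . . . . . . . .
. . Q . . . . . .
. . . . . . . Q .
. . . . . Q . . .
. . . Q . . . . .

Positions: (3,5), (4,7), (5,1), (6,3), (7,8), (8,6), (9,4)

Row 1: attacked by (3,5)→{3,5,7}; (4,7)→{4,7}; (5,1)→{1,5}; (6,3)→{3,8}; (7,8)→{2,8}; (8,6)→{6}; (9,4)→{4}. Safe: 9. Place at column 9.
Row 2: attacked by (1,9)→{8,9}; (3,5)→{4,5,6}; (4,7)→{5,7,9}; (5,1)→{1,4}; (6,3)→{3,7}; (7,8)→{3,8}; (8,6)→{6}; (9,4)→{4}. Safe: 2. Place at column 2.
Columns [9, 2, 5, 7, 1, 3, 8, 6, 4], r−c [-8, 0, -2, -3, 4, 3, -1, 2, 5], r+c [10, 4, 8, 11, 6, 9, 15, 14, 13] are all distinct, so no two queens attack.

(1,9) (2,2) (3,5) (4,7) (5,1) (6,3) (7,8) (8,6) (9,4)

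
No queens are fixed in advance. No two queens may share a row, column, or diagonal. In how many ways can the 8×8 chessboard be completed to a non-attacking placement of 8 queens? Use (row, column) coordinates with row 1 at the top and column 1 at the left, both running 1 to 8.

Branch on row 1: col 1 → 4; col 2 → 8; col 3 → 16; col 4 → 18; col 5 → 18; col 6 → 16; col 7 → 8; col 8 → 4.
Sum: 4 + 8 + 16 + 18 + 18 + 16 + 8 + 4 = 92.
(This is the classic 8-queens count.)

92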